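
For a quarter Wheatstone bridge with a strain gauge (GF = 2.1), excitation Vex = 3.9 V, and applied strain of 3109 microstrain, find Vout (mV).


Quarter bridge output: Vout = (GF * epsilon * Vex) / 4.
Vout = (2.1 * 3109e-6 * 3.9) / 4
Vout = 0.02546271 / 4 V
Vout = 0.00636568 V = 6.3657 mV

6.3657 mV


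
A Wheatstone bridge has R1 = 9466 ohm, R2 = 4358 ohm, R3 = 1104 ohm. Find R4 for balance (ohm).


At balance: R1*R4 = R2*R3, so R4 = R2*R3/R1.
R4 = 4358 * 1104 / 9466
R4 = 4811232 / 9466
R4 = 508.26 ohm

508.26 ohm


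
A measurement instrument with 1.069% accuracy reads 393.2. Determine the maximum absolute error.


Absolute error = (accuracy% / 100) * reading.
Error = (1.069 / 100) * 393.2
Error = 0.01069 * 393.2
Error = 4.2033

4.2033


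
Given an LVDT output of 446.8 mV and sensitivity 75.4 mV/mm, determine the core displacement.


Displacement = Vout / sensitivity.
d = 446.8 / 75.4
d = 5.926 mm

5.926 mm


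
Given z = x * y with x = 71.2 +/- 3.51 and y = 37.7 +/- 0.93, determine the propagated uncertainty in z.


For a product z = x*y, the relative uncertainty is:
uz/z = sqrt((ux/x)^2 + (uy/y)^2)
Relative uncertainties: ux/x = 3.51/71.2 = 0.049298
uy/y = 0.93/37.7 = 0.024668
z = 71.2 * 37.7 = 2684.2
uz = 2684.2 * sqrt(0.049298^2 + 0.024668^2) = 147.97

147.97


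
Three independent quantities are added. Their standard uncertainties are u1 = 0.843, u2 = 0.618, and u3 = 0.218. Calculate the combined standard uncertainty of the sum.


For a sum of independent quantities, uc = sqrt(u1^2 + u2^2 + u3^2).
uc = sqrt(0.843^2 + 0.618^2 + 0.218^2)
uc = sqrt(0.710649 + 0.381924 + 0.047524)
uc = 1.0678

1.0678


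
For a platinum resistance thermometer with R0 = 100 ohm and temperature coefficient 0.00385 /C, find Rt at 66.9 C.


The RTD equation: Rt = R0 * (1 + alpha * T).
Rt = 100 * (1 + 0.00385 * 66.9)
Rt = 100 * (1 + 0.257565)
Rt = 100 * 1.257565
Rt = 125.757 ohm

125.757 ohm


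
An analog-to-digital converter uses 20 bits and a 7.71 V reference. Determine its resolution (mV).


The resolution (LSB) of an ADC is Vref / 2^n.
LSB = 7.71 / 2^20
LSB = 7.71 / 1048576
LSB = 7.35e-06 V = 0.00735283 mV

0.00735283 mV


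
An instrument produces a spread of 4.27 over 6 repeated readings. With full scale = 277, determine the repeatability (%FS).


Repeatability = (spread / full scale) * 100%.
R = (4.27 / 277) * 100
R = 1.542 %FS

1.542 %FS


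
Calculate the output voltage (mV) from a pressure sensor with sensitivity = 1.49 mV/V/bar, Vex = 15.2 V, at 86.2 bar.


Output = sensitivity * Vex * P.
Vout = 1.49 * 15.2 * 86.2
Vout = 22.648 * 86.2
Vout = 1952.26 mV

1952.26 mV


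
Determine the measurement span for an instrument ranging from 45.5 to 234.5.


Span = upper range - lower range.
Span = 234.5 - (45.5)
Span = 189.0

189.0


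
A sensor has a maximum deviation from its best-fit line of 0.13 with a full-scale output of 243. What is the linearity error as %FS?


Linearity error = (max deviation / full scale) * 100%.
Linearity = (0.13 / 243) * 100
Linearity = 0.053 %FS

0.053 %FS


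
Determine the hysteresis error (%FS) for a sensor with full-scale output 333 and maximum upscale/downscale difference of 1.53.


Hysteresis = (max difference / full scale) * 100%.
H = (1.53 / 333) * 100
H = 0.459 %FS

0.459 %FS


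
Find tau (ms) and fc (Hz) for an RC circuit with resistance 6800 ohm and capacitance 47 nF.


Time constant: tau = R * C.
tau = 6800 * 4.70e-08 = 0.0003196 s
tau = 0.3196 ms
Cutoff frequency: fc = 1 / (2*pi*R*C).
fc = 1 / (2*pi*0.0003196) = 497.98 Hz

tau = 0.3196 ms, fc = 497.98 Hz


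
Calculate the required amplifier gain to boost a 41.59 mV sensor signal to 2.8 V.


Gain = Vout / Vin (converting to same units).
G = 2.8 V / 41.59 mV
G = 2800.0 mV / 41.59 mV
G = 67.32

67.32


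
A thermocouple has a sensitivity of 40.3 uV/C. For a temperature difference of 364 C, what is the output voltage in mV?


The thermocouple output V = sensitivity * dT.
V = 40.3 uV/C * 364 C
V = 14669.2 uV
V = 14.669 mV

14.669 mV


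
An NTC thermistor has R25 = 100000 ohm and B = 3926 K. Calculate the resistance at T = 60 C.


NTC thermistor equation: Rt = R25 * exp(B * (1/T - 1/T25)).
T in Kelvin: 333.15 K, T25 = 298.15 K
1/T - 1/T25 = 1/333.15 - 1/298.15 = -0.00035237
B * (1/T - 1/T25) = 3926 * -0.00035237 = -1.3834
Rt = 100000 * exp(-1.3834) = 25072.8 ohm

25072.8 ohm


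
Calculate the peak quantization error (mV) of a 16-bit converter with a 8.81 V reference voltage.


The maximum quantization error is +/- LSB/2.
LSB = Vref / 2^n = 8.81 / 65536 = 0.00013443 V
Max error = LSB / 2 = 0.00013443 / 2 = 6.721e-05 V
Max error = 0.0672 mV

0.0672 mV


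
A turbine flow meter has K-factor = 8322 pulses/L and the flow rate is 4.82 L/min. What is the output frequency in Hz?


Frequency = K * Q / 60 (converting L/min to L/s).
f = 8322 * 4.82 / 60
f = 40112.04 / 60
f = 668.53 Hz

668.53 Hz


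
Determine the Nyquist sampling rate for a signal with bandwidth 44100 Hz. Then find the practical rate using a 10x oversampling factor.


By Nyquist theorem, fs_min = 2 * fmax.
fs_min = 2 * 44100 = 88200 Hz
Practical rate = 10 * fs_min = 10 * 88200 = 882000 Hz

fs_min = 88200 Hz, fs_practical = 882000 Hz


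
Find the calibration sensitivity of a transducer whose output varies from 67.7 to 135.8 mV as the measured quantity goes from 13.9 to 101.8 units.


Sensitivity = (y2 - y1) / (x2 - x1).
S = (135.8 - 67.7) / (101.8 - 13.9)
S = 68.1 / 87.9
S = 0.7747 mV/unit

0.7747 mV/unit


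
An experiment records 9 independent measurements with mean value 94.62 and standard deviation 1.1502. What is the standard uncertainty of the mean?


The standard uncertainty for Type A evaluation is u = s / sqrt(n).
u = 1.1502 / sqrt(9)
u = 1.1502 / 3.0
u = 0.3834

0.3834


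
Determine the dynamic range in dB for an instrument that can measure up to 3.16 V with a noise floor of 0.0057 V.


Dynamic range = 20 * log10(Vmax / Vnoise).
DR = 20 * log10(3.16 / 0.0057)
DR = 20 * log10(554.39)
DR = 54.88 dB

54.88 dB


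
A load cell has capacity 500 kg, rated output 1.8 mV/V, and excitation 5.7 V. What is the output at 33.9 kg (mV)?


Vout = rated_output * Vex * (load / capacity).
Vout = 1.8 * 5.7 * (33.9 / 500)
Vout = 1.8 * 5.7 * 0.0678
Vout = 0.696 mV

0.696 mV


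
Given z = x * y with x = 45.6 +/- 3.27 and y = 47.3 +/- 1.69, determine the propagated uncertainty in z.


For a product z = x*y, the relative uncertainty is:
uz/z = sqrt((ux/x)^2 + (uy/y)^2)
Relative uncertainties: ux/x = 3.27/45.6 = 0.071711
uy/y = 1.69/47.3 = 0.035729
z = 45.6 * 47.3 = 2156.9
uz = 2156.9 * sqrt(0.071711^2 + 0.035729^2) = 172.806

172.806


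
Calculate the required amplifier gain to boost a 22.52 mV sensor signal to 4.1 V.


Gain = Vout / Vin (converting to same units).
G = 4.1 V / 22.52 mV
G = 4100.0 mV / 22.52 mV
G = 182.06

182.06


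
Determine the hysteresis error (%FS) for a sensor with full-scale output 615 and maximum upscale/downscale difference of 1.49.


Hysteresis = (max difference / full scale) * 100%.
H = (1.49 / 615) * 100
H = 0.242 %FS

0.242 %FS


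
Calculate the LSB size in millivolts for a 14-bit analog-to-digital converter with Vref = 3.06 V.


The resolution (LSB) of an ADC is Vref / 2^n.
LSB = 3.06 / 2^14
LSB = 3.06 / 16384
LSB = 0.00018677 V = 0.18676758 mV

0.18676758 mV


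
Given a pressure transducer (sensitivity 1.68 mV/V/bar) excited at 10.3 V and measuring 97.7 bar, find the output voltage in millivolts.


Output = sensitivity * Vex * P.
Vout = 1.68 * 10.3 * 97.7
Vout = 17.304 * 97.7
Vout = 1690.6 mV

1690.6 mV


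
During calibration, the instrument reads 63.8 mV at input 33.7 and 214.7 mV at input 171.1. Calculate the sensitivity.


Sensitivity = (y2 - y1) / (x2 - x1).
S = (214.7 - 63.8) / (171.1 - 33.7)
S = 150.9 / 137.4
S = 1.0983 mV/unit

1.0983 mV/unit


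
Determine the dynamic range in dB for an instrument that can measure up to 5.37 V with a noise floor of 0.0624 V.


Dynamic range = 20 * log10(Vmax / Vnoise).
DR = 20 * log10(5.37 / 0.0624)
DR = 20 * log10(86.06)
DR = 38.7 dB

38.7 dB


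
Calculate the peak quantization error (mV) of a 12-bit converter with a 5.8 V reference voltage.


The maximum quantization error is +/- LSB/2.
LSB = Vref / 2^n = 5.8 / 4096 = 0.00141602 V
Max error = LSB / 2 = 0.00141602 / 2 = 0.00070801 V
Max error = 0.708 mV

0.708 mV


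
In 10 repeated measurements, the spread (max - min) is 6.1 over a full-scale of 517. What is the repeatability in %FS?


Repeatability = (spread / full scale) * 100%.
R = (6.1 / 517) * 100
R = 1.18 %FS

1.18 %FS


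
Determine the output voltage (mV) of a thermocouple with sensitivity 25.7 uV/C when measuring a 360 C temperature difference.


The thermocouple output V = sensitivity * dT.
V = 25.7 uV/C * 360 C
V = 9252.0 uV
V = 9.252 mV

9.252 mV


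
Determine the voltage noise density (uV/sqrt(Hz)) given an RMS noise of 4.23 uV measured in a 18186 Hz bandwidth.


Noise spectral density = Vrms / sqrt(BW).
NSD = 4.23 / sqrt(18186)
NSD = 4.23 / 134.8555
NSD = 0.0314 uV/sqrt(Hz)

0.0314 uV/sqrt(Hz)


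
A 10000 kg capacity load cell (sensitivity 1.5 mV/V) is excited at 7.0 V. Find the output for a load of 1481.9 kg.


Vout = rated_output * Vex * (load / capacity).
Vout = 1.5 * 7.0 * (1481.9 / 10000)
Vout = 1.5 * 7.0 * 0.14819
Vout = 1.556 mV

1.556 mV


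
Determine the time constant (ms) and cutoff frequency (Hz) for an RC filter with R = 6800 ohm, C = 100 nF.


Time constant: tau = R * C.
tau = 6800 * 1.00e-07 = 0.00068 s
tau = 0.68 ms
Cutoff frequency: fc = 1 / (2*pi*R*C).
fc = 1 / (2*pi*0.00068) = 234.05 Hz

tau = 0.68 ms, fc = 234.05 Hz


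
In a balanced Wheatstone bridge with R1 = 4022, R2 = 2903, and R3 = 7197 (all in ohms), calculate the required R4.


At balance: R1*R4 = R2*R3, so R4 = R2*R3/R1.
R4 = 2903 * 7197 / 4022
R4 = 20892891 / 4022
R4 = 5194.65 ohm

5194.65 ohm


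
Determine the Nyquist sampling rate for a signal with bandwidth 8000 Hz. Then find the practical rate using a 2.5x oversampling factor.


By Nyquist theorem, fs_min = 2 * fmax.
fs_min = 2 * 8000 = 16000 Hz
Practical rate = 2.5 * fs_min = 2.5 * 16000 = 40000 Hz

fs_min = 16000 Hz, fs_practical = 40000 Hz


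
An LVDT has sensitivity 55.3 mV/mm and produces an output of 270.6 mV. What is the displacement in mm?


Displacement = Vout / sensitivity.
d = 270.6 / 55.3
d = 4.893 mm

4.893 mm


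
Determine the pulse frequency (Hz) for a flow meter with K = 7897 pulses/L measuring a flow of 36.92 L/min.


Frequency = K * Q / 60 (converting L/min to L/s).
f = 7897 * 36.92 / 60
f = 291557.24 / 60
f = 4859.29 Hz

4859.29 Hz


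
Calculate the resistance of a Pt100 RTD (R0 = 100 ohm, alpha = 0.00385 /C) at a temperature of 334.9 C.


The RTD equation: Rt = R0 * (1 + alpha * T).
Rt = 100 * (1 + 0.00385 * 334.9)
Rt = 100 * (1 + 1.289365)
Rt = 100 * 2.289365
Rt = 228.937 ohm

228.937 ohm


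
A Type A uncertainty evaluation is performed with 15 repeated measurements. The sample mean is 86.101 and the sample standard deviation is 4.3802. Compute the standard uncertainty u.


The standard uncertainty for Type A evaluation is u = s / sqrt(n).
u = 4.3802 / sqrt(15)
u = 4.3802 / 3.873
u = 1.131

1.131


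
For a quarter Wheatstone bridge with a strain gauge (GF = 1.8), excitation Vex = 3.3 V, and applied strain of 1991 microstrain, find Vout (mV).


Quarter bridge output: Vout = (GF * epsilon * Vex) / 4.
Vout = (1.8 * 1991e-6 * 3.3) / 4
Vout = 0.01182654 / 4 V
Vout = 0.00295663 V = 2.9566 mV

2.9566 mV


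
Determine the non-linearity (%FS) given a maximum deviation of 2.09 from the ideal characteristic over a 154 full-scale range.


Linearity error = (max deviation / full scale) * 100%.
Linearity = (2.09 / 154) * 100
Linearity = 1.357 %FS

1.357 %FS


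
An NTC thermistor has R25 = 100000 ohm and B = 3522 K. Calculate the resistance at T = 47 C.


NTC thermistor equation: Rt = R25 * exp(B * (1/T - 1/T25)).
T in Kelvin: 320.15 K, T25 = 298.15 K
1/T - 1/T25 = 1/320.15 - 1/298.15 = -0.00023048
B * (1/T - 1/T25) = 3522 * -0.00023048 = -0.8118
Rt = 100000 * exp(-0.8118) = 44407.9 ohm

44407.9 ohm


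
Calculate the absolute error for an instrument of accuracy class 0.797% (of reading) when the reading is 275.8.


Absolute error = (accuracy% / 100) * reading.
Error = (0.797 / 100) * 275.8
Error = 0.00797 * 275.8
Error = 2.1981

2.1981


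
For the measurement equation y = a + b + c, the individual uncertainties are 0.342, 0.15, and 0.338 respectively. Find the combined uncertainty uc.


For a sum of independent quantities, uc = sqrt(u1^2 + u2^2 + u3^2).
uc = sqrt(0.342^2 + 0.15^2 + 0.338^2)
uc = sqrt(0.116964 + 0.0225 + 0.114244)
uc = 0.5037

0.5037


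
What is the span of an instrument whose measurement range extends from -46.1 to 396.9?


Span = upper range - lower range.
Span = 396.9 - (-46.1)
Span = 443.0

443.0


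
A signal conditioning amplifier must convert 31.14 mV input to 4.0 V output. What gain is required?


Gain = Vout / Vin (converting to same units).
G = 4.0 V / 31.14 mV
G = 4000.0 mV / 31.14 mV
G = 128.45

128.45


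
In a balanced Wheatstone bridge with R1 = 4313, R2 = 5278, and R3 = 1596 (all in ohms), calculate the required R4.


At balance: R1*R4 = R2*R3, so R4 = R2*R3/R1.
R4 = 5278 * 1596 / 4313
R4 = 8423688 / 4313
R4 = 1953.09 ohm

1953.09 ohm


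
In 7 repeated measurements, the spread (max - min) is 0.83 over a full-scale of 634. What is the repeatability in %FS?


Repeatability = (spread / full scale) * 100%.
R = (0.83 / 634) * 100
R = 0.131 %FS

0.131 %FS


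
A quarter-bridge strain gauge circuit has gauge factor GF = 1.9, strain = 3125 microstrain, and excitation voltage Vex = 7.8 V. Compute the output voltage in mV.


Quarter bridge output: Vout = (GF * epsilon * Vex) / 4.
Vout = (1.9 * 3125e-6 * 7.8) / 4
Vout = 0.0463125 / 4 V
Vout = 0.01157812 V = 11.5781 mV

11.5781 mV


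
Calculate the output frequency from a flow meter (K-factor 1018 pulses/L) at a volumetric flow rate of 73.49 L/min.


Frequency = K * Q / 60 (converting L/min to L/s).
f = 1018 * 73.49 / 60
f = 74812.82 / 60
f = 1246.88 Hz

1246.88 Hz


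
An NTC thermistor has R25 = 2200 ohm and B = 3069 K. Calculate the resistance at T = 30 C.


NTC thermistor equation: Rt = R25 * exp(B * (1/T - 1/T25)).
T in Kelvin: 303.15 K, T25 = 298.15 K
1/T - 1/T25 = 1/303.15 - 1/298.15 = -5.532e-05
B * (1/T - 1/T25) = 3069 * -5.532e-05 = -0.1698
Rt = 2200 * exp(-0.1698) = 1856.5 ohm

1856.5 ohm


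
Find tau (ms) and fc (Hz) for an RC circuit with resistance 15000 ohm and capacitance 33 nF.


Time constant: tau = R * C.
tau = 15000 * 3.30e-08 = 0.000495 s
tau = 0.495 ms
Cutoff frequency: fc = 1 / (2*pi*R*C).
fc = 1 / (2*pi*0.000495) = 321.53 Hz

tau = 0.495 ms, fc = 321.53 Hz


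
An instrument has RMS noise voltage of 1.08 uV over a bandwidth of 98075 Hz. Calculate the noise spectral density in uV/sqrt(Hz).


Noise spectral density = Vrms / sqrt(BW).
NSD = 1.08 / sqrt(98075)
NSD = 1.08 / 313.1693
NSD = 0.0034 uV/sqrt(Hz)

0.0034 uV/sqrt(Hz)


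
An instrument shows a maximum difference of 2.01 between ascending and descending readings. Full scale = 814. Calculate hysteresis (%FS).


Hysteresis = (max difference / full scale) * 100%.
H = (2.01 / 814) * 100
H = 0.247 %FS

0.247 %FS


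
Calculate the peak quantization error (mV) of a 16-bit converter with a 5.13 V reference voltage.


The maximum quantization error is +/- LSB/2.
LSB = Vref / 2^n = 5.13 / 65536 = 7.828e-05 V
Max error = LSB / 2 = 7.828e-05 / 2 = 3.914e-05 V
Max error = 0.0391 mV

0.0391 mV


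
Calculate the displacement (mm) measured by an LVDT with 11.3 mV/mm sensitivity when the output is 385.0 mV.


Displacement = Vout / sensitivity.
d = 385.0 / 11.3
d = 34.071 mm

34.071 mm


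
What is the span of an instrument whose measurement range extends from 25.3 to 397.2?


Span = upper range - lower range.
Span = 397.2 - (25.3)
Span = 371.9

371.9


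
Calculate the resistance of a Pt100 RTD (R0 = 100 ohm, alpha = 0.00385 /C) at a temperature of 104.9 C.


The RTD equation: Rt = R0 * (1 + alpha * T).
Rt = 100 * (1 + 0.00385 * 104.9)
Rt = 100 * (1 + 0.403865)
Rt = 100 * 1.403865
Rt = 140.387 ohm

140.387 ohm


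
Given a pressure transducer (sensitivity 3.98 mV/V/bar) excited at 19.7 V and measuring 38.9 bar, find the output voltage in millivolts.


Output = sensitivity * Vex * P.
Vout = 3.98 * 19.7 * 38.9
Vout = 78.406 * 38.9
Vout = 3049.99 mV

3049.99 mV


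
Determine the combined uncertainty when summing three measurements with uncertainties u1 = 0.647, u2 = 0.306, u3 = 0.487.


For a sum of independent quantities, uc = sqrt(u1^2 + u2^2 + u3^2).
uc = sqrt(0.647^2 + 0.306^2 + 0.487^2)
uc = sqrt(0.418609 + 0.093636 + 0.237169)
uc = 0.8657

0.8657


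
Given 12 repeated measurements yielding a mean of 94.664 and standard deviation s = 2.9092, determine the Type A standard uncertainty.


The standard uncertainty for Type A evaluation is u = s / sqrt(n).
u = 2.9092 / sqrt(12)
u = 2.9092 / 3.4641
u = 0.8398

0.8398


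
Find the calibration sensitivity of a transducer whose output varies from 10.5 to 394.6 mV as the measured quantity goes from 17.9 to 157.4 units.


Sensitivity = (y2 - y1) / (x2 - x1).
S = (394.6 - 10.5) / (157.4 - 17.9)
S = 384.1 / 139.5
S = 2.7534 mV/unit

2.7534 mV/unit


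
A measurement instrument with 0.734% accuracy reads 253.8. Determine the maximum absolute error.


Absolute error = (accuracy% / 100) * reading.
Error = (0.734 / 100) * 253.8
Error = 0.00734 * 253.8
Error = 1.8629

1.8629


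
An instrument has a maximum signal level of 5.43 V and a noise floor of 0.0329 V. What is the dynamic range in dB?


Dynamic range = 20 * log10(Vmax / Vnoise).
DR = 20 * log10(5.43 / 0.0329)
DR = 20 * log10(165.05)
DR = 44.35 dB

44.35 dB


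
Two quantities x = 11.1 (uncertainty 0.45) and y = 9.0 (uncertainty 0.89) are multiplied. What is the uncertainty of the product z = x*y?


For a product z = x*y, the relative uncertainty is:
uz/z = sqrt((ux/x)^2 + (uy/y)^2)
Relative uncertainties: ux/x = 0.45/11.1 = 0.040541
uy/y = 0.89/9.0 = 0.098889
z = 11.1 * 9.0 = 99.9
uz = 99.9 * sqrt(0.040541^2 + 0.098889^2) = 10.677

10.677


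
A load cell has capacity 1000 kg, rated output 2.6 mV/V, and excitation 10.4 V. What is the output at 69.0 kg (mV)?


Vout = rated_output * Vex * (load / capacity).
Vout = 2.6 * 10.4 * (69.0 / 1000)
Vout = 2.6 * 10.4 * 0.069
Vout = 1.866 mV

1.866 mV


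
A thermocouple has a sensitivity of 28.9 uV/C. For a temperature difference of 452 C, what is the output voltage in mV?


The thermocouple output V = sensitivity * dT.
V = 28.9 uV/C * 452 C
V = 13062.8 uV
V = 13.063 mV

13.063 mV


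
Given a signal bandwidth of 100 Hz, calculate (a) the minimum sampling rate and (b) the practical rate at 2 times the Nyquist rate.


By Nyquist theorem, fs_min = 2 * fmax.
fs_min = 2 * 100 = 200 Hz
Practical rate = 2 * fs_min = 2 * 200 = 400 Hz

fs_min = 200 Hz, fs_practical = 400 Hz


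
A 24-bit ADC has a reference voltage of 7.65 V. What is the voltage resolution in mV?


The resolution (LSB) of an ADC is Vref / 2^n.
LSB = 7.65 / 2^24
LSB = 7.65 / 16777216
LSB = 4.6e-07 V = 0.00045598 mV

0.00045598 mV


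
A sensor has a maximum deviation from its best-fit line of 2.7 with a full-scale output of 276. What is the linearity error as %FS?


Linearity error = (max deviation / full scale) * 100%.
Linearity = (2.7 / 276) * 100
Linearity = 0.978 %FS

0.978 %FS


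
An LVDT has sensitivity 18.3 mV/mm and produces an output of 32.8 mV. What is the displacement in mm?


Displacement = Vout / sensitivity.
d = 32.8 / 18.3
d = 1.792 mm

1.792 mm


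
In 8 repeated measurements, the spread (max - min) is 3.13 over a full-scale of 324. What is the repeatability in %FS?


Repeatability = (spread / full scale) * 100%.
R = (3.13 / 324) * 100
R = 0.966 %FS

0.966 %FS


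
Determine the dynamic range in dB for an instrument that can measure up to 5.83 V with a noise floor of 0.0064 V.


Dynamic range = 20 * log10(Vmax / Vnoise).
DR = 20 * log10(5.83 / 0.0064)
DR = 20 * log10(910.94)
DR = 59.19 dB

59.19 dB


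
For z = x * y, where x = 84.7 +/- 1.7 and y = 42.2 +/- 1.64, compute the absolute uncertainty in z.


For a product z = x*y, the relative uncertainty is:
uz/z = sqrt((ux/x)^2 + (uy/y)^2)
Relative uncertainties: ux/x = 1.7/84.7 = 0.020071
uy/y = 1.64/42.2 = 0.038863
z = 84.7 * 42.2 = 3574.3
uz = 3574.3 * sqrt(0.020071^2 + 0.038863^2) = 156.34

156.34


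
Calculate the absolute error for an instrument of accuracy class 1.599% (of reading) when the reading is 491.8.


Absolute error = (accuracy% / 100) * reading.
Error = (1.599 / 100) * 491.8
Error = 0.01599 * 491.8
Error = 7.8639

7.8639


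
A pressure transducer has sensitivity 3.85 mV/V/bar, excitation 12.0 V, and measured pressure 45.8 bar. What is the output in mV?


Output = sensitivity * Vex * P.
Vout = 3.85 * 12.0 * 45.8
Vout = 46.2 * 45.8
Vout = 2115.96 mV

2115.96 mV


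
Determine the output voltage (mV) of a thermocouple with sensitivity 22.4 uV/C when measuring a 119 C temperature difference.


The thermocouple output V = sensitivity * dT.
V = 22.4 uV/C * 119 C
V = 2665.6 uV
V = 2.666 mV

2.666 mV


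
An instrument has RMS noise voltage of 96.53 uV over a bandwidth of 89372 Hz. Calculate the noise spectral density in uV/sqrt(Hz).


Noise spectral density = Vrms / sqrt(BW).
NSD = 96.53 / sqrt(89372)
NSD = 96.53 / 298.9515
NSD = 0.3229 uV/sqrt(Hz)

0.3229 uV/sqrt(Hz)


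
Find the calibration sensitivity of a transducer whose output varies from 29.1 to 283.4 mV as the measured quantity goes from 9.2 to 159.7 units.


Sensitivity = (y2 - y1) / (x2 - x1).
S = (283.4 - 29.1) / (159.7 - 9.2)
S = 254.3 / 150.5
S = 1.6897 mV/unit

1.6897 mV/unit


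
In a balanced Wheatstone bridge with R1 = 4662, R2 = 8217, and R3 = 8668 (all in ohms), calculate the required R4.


At balance: R1*R4 = R2*R3, so R4 = R2*R3/R1.
R4 = 8217 * 8668 / 4662
R4 = 71224956 / 4662
R4 = 15277.77 ohm

15277.77 ohm


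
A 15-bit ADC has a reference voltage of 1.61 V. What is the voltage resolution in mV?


The resolution (LSB) of an ADC is Vref / 2^n.
LSB = 1.61 / 2^15
LSB = 1.61 / 32768
LSB = 4.913e-05 V = 0.0491333 mV

0.0491333 mV


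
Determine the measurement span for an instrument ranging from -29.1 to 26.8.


Span = upper range - lower range.
Span = 26.8 - (-29.1)
Span = 55.9

55.9


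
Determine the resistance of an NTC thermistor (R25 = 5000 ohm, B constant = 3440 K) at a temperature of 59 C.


NTC thermistor equation: Rt = R25 * exp(B * (1/T - 1/T25)).
T in Kelvin: 332.15 K, T25 = 298.15 K
1/T - 1/T25 = 1/332.15 - 1/298.15 = -0.00034333
B * (1/T - 1/T25) = 3440 * -0.00034333 = -1.1811
Rt = 5000 * exp(-1.1811) = 1534.8 ohm

1534.8 ohm


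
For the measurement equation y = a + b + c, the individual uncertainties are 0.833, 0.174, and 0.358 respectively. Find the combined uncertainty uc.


For a sum of independent quantities, uc = sqrt(u1^2 + u2^2 + u3^2).
uc = sqrt(0.833^2 + 0.174^2 + 0.358^2)
uc = sqrt(0.693889 + 0.030276 + 0.128164)
uc = 0.9232

0.9232


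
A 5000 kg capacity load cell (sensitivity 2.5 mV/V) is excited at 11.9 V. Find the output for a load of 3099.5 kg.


Vout = rated_output * Vex * (load / capacity).
Vout = 2.5 * 11.9 * (3099.5 / 5000)
Vout = 2.5 * 11.9 * 0.6199
Vout = 18.442 mV

18.442 mV


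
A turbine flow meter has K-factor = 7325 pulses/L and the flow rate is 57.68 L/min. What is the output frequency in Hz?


Frequency = K * Q / 60 (converting L/min to L/s).
f = 7325 * 57.68 / 60
f = 422506.0 / 60
f = 7041.77 Hz

7041.77 Hz


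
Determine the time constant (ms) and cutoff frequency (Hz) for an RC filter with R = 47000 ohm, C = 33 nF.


Time constant: tau = R * C.
tau = 47000 * 3.30e-08 = 0.001551 s
tau = 1.551 ms
Cutoff frequency: fc = 1 / (2*pi*R*C).
fc = 1 / (2*pi*0.001551) = 102.61 Hz

tau = 1.551 ms, fc = 102.61 Hz


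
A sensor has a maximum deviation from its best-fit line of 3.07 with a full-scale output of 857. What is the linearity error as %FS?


Linearity error = (max deviation / full scale) * 100%.
Linearity = (3.07 / 857) * 100
Linearity = 0.358 %FS

0.358 %FS


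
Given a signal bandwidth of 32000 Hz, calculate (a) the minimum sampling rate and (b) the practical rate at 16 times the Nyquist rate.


By Nyquist theorem, fs_min = 2 * fmax.
fs_min = 2 * 32000 = 64000 Hz
Practical rate = 16 * fs_min = 16 * 64000 = 1024000 Hz

fs_min = 64000 Hz, fs_practical = 1024000 Hz


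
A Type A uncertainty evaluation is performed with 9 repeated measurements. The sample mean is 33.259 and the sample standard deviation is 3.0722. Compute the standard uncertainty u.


The standard uncertainty for Type A evaluation is u = s / sqrt(n).
u = 3.0722 / sqrt(9)
u = 3.0722 / 3.0
u = 1.0241

1.0241


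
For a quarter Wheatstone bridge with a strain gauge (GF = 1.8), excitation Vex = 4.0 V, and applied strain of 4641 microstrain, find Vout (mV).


Quarter bridge output: Vout = (GF * epsilon * Vex) / 4.
Vout = (1.8 * 4641e-6 * 4.0) / 4
Vout = 0.0334152 / 4 V
Vout = 0.0083538 V = 8.3538 mV

8.3538 mV


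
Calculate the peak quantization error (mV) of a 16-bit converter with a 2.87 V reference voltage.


The maximum quantization error is +/- LSB/2.
LSB = Vref / 2^n = 2.87 / 65536 = 4.379e-05 V
Max error = LSB / 2 = 4.379e-05 / 2 = 2.19e-05 V
Max error = 0.0219 mV

0.0219 mV


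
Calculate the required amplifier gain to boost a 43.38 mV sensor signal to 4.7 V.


Gain = Vout / Vin (converting to same units).
G = 4.7 V / 43.38 mV
G = 4700.0 mV / 43.38 mV
G = 108.34

108.34


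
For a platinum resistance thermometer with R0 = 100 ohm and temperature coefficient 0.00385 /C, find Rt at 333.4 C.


The RTD equation: Rt = R0 * (1 + alpha * T).
Rt = 100 * (1 + 0.00385 * 333.4)
Rt = 100 * (1 + 1.28359)
Rt = 100 * 2.28359
Rt = 228.359 ohm

228.359 ohm


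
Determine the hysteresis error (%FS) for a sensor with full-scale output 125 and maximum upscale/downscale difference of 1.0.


Hysteresis = (max difference / full scale) * 100%.
H = (1.0 / 125) * 100
H = 0.8 %FS

0.8 %FS


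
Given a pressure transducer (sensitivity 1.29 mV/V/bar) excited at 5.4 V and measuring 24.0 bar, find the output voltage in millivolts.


Output = sensitivity * Vex * P.
Vout = 1.29 * 5.4 * 24.0
Vout = 6.966 * 24.0
Vout = 167.18 mV

167.18 mV


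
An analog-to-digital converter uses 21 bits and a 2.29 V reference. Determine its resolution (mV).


The resolution (LSB) of an ADC is Vref / 2^n.
LSB = 2.29 / 2^21
LSB = 2.29 / 2097152
LSB = 1.09e-06 V = 0.00109196 mV

0.00109196 mV


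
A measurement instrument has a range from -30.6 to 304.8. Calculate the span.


Span = upper range - lower range.
Span = 304.8 - (-30.6)
Span = 335.4

335.4


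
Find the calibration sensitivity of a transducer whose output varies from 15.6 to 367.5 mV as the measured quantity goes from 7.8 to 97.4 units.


Sensitivity = (y2 - y1) / (x2 - x1).
S = (367.5 - 15.6) / (97.4 - 7.8)
S = 351.9 / 89.6
S = 3.9275 mV/unit

3.9275 mV/unit


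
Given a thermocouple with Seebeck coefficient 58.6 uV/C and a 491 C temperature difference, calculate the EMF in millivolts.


The thermocouple output V = sensitivity * dT.
V = 58.6 uV/C * 491 C
V = 28772.6 uV
V = 28.773 mV

28.773 mV


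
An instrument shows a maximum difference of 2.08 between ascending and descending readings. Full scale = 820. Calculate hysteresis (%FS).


Hysteresis = (max difference / full scale) * 100%.
H = (2.08 / 820) * 100
H = 0.254 %FS

0.254 %FS


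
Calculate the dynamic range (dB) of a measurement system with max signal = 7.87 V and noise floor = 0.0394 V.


Dynamic range = 20 * log10(Vmax / Vnoise).
DR = 20 * log10(7.87 / 0.0394)
DR = 20 * log10(199.75)
DR = 46.01 dB

46.01 dB


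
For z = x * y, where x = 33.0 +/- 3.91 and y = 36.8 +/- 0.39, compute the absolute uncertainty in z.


For a product z = x*y, the relative uncertainty is:
uz/z = sqrt((ux/x)^2 + (uy/y)^2)
Relative uncertainties: ux/x = 3.91/33.0 = 0.118485
uy/y = 0.39/36.8 = 0.010598
z = 33.0 * 36.8 = 1214.4
uz = 1214.4 * sqrt(0.118485^2 + 0.010598^2) = 144.462

144.462


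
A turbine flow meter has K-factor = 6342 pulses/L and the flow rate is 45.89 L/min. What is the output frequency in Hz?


Frequency = K * Q / 60 (converting L/min to L/s).
f = 6342 * 45.89 / 60
f = 291034.38 / 60
f = 4850.57 Hz

4850.57 Hz


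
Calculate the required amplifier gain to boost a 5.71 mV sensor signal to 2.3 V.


Gain = Vout / Vin (converting to same units).
G = 2.3 V / 5.71 mV
G = 2300.0 mV / 5.71 mV
G = 402.8

402.8


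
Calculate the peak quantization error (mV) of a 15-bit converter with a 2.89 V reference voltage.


The maximum quantization error is +/- LSB/2.
LSB = Vref / 2^n = 2.89 / 32768 = 8.82e-05 V
Max error = LSB / 2 = 8.82e-05 / 2 = 4.41e-05 V
Max error = 0.0441 mV

0.0441 mV


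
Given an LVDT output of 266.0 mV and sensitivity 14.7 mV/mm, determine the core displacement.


Displacement = Vout / sensitivity.
d = 266.0 / 14.7
d = 18.095 mm

18.095 mm


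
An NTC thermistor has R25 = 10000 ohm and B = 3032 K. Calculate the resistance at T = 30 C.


NTC thermistor equation: Rt = R25 * exp(B * (1/T - 1/T25)).
T in Kelvin: 303.15 K, T25 = 298.15 K
1/T - 1/T25 = 1/303.15 - 1/298.15 = -5.532e-05
B * (1/T - 1/T25) = 3032 * -5.532e-05 = -0.1677
Rt = 10000 * exp(-0.1677) = 8455.8 ohm

8455.8 ohm


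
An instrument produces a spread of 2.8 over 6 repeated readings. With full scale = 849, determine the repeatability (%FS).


Repeatability = (spread / full scale) * 100%.
R = (2.8 / 849) * 100
R = 0.33 %FS

0.33 %FS


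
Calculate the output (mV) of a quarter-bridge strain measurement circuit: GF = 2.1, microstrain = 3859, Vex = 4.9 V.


Quarter bridge output: Vout = (GF * epsilon * Vex) / 4.
Vout = (2.1 * 3859e-6 * 4.9) / 4
Vout = 0.03970911 / 4 V
Vout = 0.00992728 V = 9.9273 mV

9.9273 mV


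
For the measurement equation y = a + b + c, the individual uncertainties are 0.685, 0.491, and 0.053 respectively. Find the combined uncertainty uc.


For a sum of independent quantities, uc = sqrt(u1^2 + u2^2 + u3^2).
uc = sqrt(0.685^2 + 0.491^2 + 0.053^2)
uc = sqrt(0.469225 + 0.241081 + 0.002809)
uc = 0.8445

0.8445


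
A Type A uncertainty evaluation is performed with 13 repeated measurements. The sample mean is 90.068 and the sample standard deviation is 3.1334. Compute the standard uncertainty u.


The standard uncertainty for Type A evaluation is u = s / sqrt(n).
u = 3.1334 / sqrt(13)
u = 3.1334 / 3.6056
u = 0.869

0.869


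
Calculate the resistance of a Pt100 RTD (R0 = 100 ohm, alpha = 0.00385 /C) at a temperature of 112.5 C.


The RTD equation: Rt = R0 * (1 + alpha * T).
Rt = 100 * (1 + 0.00385 * 112.5)
Rt = 100 * (1 + 0.433125)
Rt = 100 * 1.433125
Rt = 143.312 ohm

143.312 ohm


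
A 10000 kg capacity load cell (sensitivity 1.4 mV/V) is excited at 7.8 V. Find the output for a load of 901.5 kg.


Vout = rated_output * Vex * (load / capacity).
Vout = 1.4 * 7.8 * (901.5 / 10000)
Vout = 1.4 * 7.8 * 0.09015
Vout = 0.984 mV

0.984 mV


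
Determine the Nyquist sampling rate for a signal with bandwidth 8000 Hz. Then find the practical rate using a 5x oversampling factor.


By Nyquist theorem, fs_min = 2 * fmax.
fs_min = 2 * 8000 = 16000 Hz
Practical rate = 5 * fs_min = 5 * 16000 = 80000 Hz

fs_min = 16000 Hz, fs_practical = 80000 Hz


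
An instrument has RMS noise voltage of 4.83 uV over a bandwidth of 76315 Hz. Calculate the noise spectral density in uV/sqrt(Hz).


Noise spectral density = Vrms / sqrt(BW).
NSD = 4.83 / sqrt(76315)
NSD = 4.83 / 276.2517
NSD = 0.0175 uV/sqrt(Hz)

0.0175 uV/sqrt(Hz)


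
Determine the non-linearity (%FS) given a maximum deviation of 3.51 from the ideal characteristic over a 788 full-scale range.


Linearity error = (max deviation / full scale) * 100%.
Linearity = (3.51 / 788) * 100
Linearity = 0.445 %FS

0.445 %FS


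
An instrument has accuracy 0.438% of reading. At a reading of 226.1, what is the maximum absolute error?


Absolute error = (accuracy% / 100) * reading.
Error = (0.438 / 100) * 226.1
Error = 0.00438 * 226.1
Error = 0.9903

0.9903


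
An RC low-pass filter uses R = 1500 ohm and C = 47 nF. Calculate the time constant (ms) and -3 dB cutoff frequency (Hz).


Time constant: tau = R * C.
tau = 1500 * 4.70e-08 = 7.05e-05 s
tau = 0.0705 ms
Cutoff frequency: fc = 1 / (2*pi*R*C).
fc = 1 / (2*pi*7.05e-05) = 2257.52 Hz

tau = 0.0705 ms, fc = 2257.52 Hz


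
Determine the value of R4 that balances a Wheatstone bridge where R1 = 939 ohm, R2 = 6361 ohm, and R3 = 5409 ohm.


At balance: R1*R4 = R2*R3, so R4 = R2*R3/R1.
R4 = 6361 * 5409 / 939
R4 = 34406649 / 939
R4 = 36641.8 ohm

36641.8 ohm


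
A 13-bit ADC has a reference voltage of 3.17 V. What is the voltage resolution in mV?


The resolution (LSB) of an ADC is Vref / 2^n.
LSB = 3.17 / 2^13
LSB = 3.17 / 8192
LSB = 0.00038696 V = 0.38696289 mV

0.38696289 mV


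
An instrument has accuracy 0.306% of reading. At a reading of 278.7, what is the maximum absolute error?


Absolute error = (accuracy% / 100) * reading.
Error = (0.306 / 100) * 278.7
Error = 0.00306 * 278.7
Error = 0.8528

0.8528


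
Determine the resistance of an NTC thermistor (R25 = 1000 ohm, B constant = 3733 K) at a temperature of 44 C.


NTC thermistor equation: Rt = R25 * exp(B * (1/T - 1/T25)).
T in Kelvin: 317.15 K, T25 = 298.15 K
1/T - 1/T25 = 1/317.15 - 1/298.15 = -0.00020093
B * (1/T - 1/T25) = 3733 * -0.00020093 = -0.7501
Rt = 1000 * exp(-0.7501) = 472.3 ohm

472.3 ohm


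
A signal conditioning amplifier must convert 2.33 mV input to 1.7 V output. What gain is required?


Gain = Vout / Vin (converting to same units).
G = 1.7 V / 2.33 mV
G = 1700.0 mV / 2.33 mV
G = 729.61

729.61


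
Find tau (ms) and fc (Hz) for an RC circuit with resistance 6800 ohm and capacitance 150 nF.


Time constant: tau = R * C.
tau = 6800 * 1.50e-07 = 0.00102 s
tau = 1.02 ms
Cutoff frequency: fc = 1 / (2*pi*R*C).
fc = 1 / (2*pi*0.00102) = 156.03 Hz

tau = 1.02 ms, fc = 156.03 Hz


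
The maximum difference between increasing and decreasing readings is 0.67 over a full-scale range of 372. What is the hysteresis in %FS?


Hysteresis = (max difference / full scale) * 100%.
H = (0.67 / 372) * 100
H = 0.18 %FS

0.18 %FS


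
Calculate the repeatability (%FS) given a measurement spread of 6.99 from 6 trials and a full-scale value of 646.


Repeatability = (spread / full scale) * 100%.
R = (6.99 / 646) * 100
R = 1.082 %FS

1.082 %FS


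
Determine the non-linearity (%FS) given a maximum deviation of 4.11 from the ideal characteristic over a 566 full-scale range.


Linearity error = (max deviation / full scale) * 100%.
Linearity = (4.11 / 566) * 100
Linearity = 0.726 %FS

0.726 %FS


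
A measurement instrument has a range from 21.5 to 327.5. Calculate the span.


Span = upper range - lower range.
Span = 327.5 - (21.5)
Span = 306.0

306.0


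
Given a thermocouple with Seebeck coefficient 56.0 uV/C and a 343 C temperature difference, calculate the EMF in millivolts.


The thermocouple output V = sensitivity * dT.
V = 56.0 uV/C * 343 C
V = 19208.0 uV
V = 19.208 mV

19.208 mV


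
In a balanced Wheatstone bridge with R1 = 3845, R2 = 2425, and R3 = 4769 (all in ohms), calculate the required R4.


At balance: R1*R4 = R2*R3, so R4 = R2*R3/R1.
R4 = 2425 * 4769 / 3845
R4 = 11564825 / 3845
R4 = 3007.76 ohm

3007.76 ohm


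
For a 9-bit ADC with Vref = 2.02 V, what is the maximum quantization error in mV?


The maximum quantization error is +/- LSB/2.
LSB = Vref / 2^n = 2.02 / 512 = 0.00394531 V
Max error = LSB / 2 = 0.00394531 / 2 = 0.00197266 V
Max error = 1.9727 mV

1.9727 mV


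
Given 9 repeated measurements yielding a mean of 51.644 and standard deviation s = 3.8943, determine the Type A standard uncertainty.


The standard uncertainty for Type A evaluation is u = s / sqrt(n).
u = 3.8943 / sqrt(9)
u = 3.8943 / 3.0
u = 1.2981

1.2981


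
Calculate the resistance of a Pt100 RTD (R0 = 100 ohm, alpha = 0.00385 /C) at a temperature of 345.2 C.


The RTD equation: Rt = R0 * (1 + alpha * T).
Rt = 100 * (1 + 0.00385 * 345.2)
Rt = 100 * (1 + 1.32902)
Rt = 100 * 2.32902
Rt = 232.902 ohm

232.902 ohm


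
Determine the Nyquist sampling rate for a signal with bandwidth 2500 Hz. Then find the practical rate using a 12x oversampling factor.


By Nyquist theorem, fs_min = 2 * fmax.
fs_min = 2 * 2500 = 5000 Hz
Practical rate = 12 * fs_min = 12 * 5000 = 60000 Hz

fs_min = 5000 Hz, fs_practical = 60000 Hz


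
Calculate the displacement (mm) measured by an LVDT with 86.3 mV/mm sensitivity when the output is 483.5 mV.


Displacement = Vout / sensitivity.
d = 483.5 / 86.3
d = 5.603 mm

5.603 mm


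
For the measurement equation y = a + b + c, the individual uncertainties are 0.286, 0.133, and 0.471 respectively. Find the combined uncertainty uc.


For a sum of independent quantities, uc = sqrt(u1^2 + u2^2 + u3^2).
uc = sqrt(0.286^2 + 0.133^2 + 0.471^2)
uc = sqrt(0.081796 + 0.017689 + 0.221841)
uc = 0.5669

0.5669


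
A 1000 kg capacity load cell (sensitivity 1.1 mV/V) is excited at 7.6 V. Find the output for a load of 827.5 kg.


Vout = rated_output * Vex * (load / capacity).
Vout = 1.1 * 7.6 * (827.5 / 1000)
Vout = 1.1 * 7.6 * 0.8275
Vout = 6.918 mV

6.918 mV


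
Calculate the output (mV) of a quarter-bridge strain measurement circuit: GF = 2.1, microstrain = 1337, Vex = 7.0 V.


Quarter bridge output: Vout = (GF * epsilon * Vex) / 4.
Vout = (2.1 * 1337e-6 * 7.0) / 4
Vout = 0.0196539 / 4 V
Vout = 0.00491348 V = 4.9135 mV

4.9135 mV


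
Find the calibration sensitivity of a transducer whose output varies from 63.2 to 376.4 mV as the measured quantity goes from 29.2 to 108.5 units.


Sensitivity = (y2 - y1) / (x2 - x1).
S = (376.4 - 63.2) / (108.5 - 29.2)
S = 313.2 / 79.3
S = 3.9496 mV/unit

3.9496 mV/unit


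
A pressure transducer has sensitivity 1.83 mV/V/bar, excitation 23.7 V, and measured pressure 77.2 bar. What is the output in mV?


Output = sensitivity * Vex * P.
Vout = 1.83 * 23.7 * 77.2
Vout = 43.371 * 77.2
Vout = 3348.24 mV

3348.24 mV


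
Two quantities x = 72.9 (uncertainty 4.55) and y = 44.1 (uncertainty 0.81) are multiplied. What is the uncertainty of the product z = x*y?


For a product z = x*y, the relative uncertainty is:
uz/z = sqrt((ux/x)^2 + (uy/y)^2)
Relative uncertainties: ux/x = 4.55/72.9 = 0.062414
uy/y = 0.81/44.1 = 0.018367
z = 72.9 * 44.1 = 3214.9
uz = 3214.9 * sqrt(0.062414^2 + 0.018367^2) = 209.163

209.163


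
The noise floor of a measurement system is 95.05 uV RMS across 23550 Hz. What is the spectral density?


Noise spectral density = Vrms / sqrt(BW).
NSD = 95.05 / sqrt(23550)
NSD = 95.05 / 153.4601
NSD = 0.6194 uV/sqrt(Hz)

0.6194 uV/sqrt(Hz)


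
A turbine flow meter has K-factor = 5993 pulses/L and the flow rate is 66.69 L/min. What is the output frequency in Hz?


Frequency = K * Q / 60 (converting L/min to L/s).
f = 5993 * 66.69 / 60
f = 399673.17 / 60
f = 6661.22 Hz

6661.22 Hz


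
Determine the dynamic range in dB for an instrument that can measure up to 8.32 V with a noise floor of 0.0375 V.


Dynamic range = 20 * log10(Vmax / Vnoise).
DR = 20 * log10(8.32 / 0.0375)
DR = 20 * log10(221.87)
DR = 46.92 dB

46.92 dB


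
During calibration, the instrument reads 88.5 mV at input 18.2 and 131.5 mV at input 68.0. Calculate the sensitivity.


Sensitivity = (y2 - y1) / (x2 - x1).
S = (131.5 - 88.5) / (68.0 - 18.2)
S = 43.0 / 49.8
S = 0.8635 mV/unit

0.8635 mV/unit
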